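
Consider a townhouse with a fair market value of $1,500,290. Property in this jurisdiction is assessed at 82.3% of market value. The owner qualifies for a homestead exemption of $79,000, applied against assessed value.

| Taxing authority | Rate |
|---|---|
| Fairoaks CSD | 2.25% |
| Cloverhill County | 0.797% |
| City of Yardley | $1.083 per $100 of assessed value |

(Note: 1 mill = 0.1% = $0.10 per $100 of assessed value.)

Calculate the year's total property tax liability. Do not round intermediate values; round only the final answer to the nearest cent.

Assessed value = $1,500,290 × 0.823 = $1,234,738.67
Taxable value = $1,234,738.67 − $79,000 = $1,155,738.67
Fairoaks CSD: $1,155,738.67 × 0.0225 = $26,004.120075
Cloverhill County: $1,155,738.67 × 0.00797 = $9,211.2371999
City of Yardley: $1,155,738.67 × 0.01083 = $12,516.6497961
Total = $47,732.007071

$47,732.01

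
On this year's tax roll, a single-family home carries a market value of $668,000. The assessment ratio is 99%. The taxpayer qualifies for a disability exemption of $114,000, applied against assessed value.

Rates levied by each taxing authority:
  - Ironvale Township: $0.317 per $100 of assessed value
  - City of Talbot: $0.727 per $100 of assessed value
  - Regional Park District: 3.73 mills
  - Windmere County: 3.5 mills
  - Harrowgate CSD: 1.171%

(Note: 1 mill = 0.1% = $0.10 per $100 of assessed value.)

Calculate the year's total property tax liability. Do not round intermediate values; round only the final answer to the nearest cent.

Assessed value = $668,000 × 0.99 = $661,320
Taxable value = $661,320 − $114,000 = $547,320
Ironvale Township: $547,320 × 0.00317 = $1,735.0044
City of Talbot: $547,320 × 0.00727 = $3,979.0164
Regional Park District: $547,320 × 0.00373 = $2,041.5036
Windmere County: $547,320 × 0.0035 = $1,915.62
Harrowgate CSD: $547,320 × 0.01171 = $6,409.1172
Total = $16,080.2616

$16,080.26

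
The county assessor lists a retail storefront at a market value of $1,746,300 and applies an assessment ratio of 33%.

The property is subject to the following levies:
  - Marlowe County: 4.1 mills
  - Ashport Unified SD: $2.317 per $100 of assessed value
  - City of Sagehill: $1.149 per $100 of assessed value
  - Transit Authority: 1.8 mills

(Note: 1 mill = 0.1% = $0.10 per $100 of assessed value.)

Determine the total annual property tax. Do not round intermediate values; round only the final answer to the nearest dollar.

Assessed value = $1,746,300 × 0.33 = $576,279
Marlowe County: $576,279 × 0.0041 = $2,362.7439
Ashport Unified SD: $576,279 × 0.02317 = $13,352.38443
City of Sagehill: $576,279 × 0.01149 = $6,621.44571
Transit Authority: $576,279 × 0.0018 = $1,037.3022
Total = $23,373.87624

$23,374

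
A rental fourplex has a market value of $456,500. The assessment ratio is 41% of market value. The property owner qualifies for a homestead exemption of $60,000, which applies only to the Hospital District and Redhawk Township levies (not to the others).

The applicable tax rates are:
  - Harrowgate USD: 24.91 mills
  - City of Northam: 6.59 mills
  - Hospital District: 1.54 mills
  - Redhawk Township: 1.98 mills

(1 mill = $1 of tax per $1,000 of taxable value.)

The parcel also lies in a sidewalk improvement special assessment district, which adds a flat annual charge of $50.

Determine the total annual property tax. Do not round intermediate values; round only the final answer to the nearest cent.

$6,393.32

Assessed value = $456,500 × 0.41 = $187,165
Harrowgate USD: $187,165 × 0.02491 = $4,662.28015
City of Northam: $187,165 × 0.00659 = $1,233.41735
Hospital District: ($187,165 − $60,000) × 0.00154 = $127,165 × 0.00154 = $195.8341
Redhawk Township: ($187,165 − $60,000) × 0.00198 = $127,165 × 0.00198 = $251.7867
Levies subtotal = $6,343.3183
Total = $6,343.3183 + $50 = $6,393.3183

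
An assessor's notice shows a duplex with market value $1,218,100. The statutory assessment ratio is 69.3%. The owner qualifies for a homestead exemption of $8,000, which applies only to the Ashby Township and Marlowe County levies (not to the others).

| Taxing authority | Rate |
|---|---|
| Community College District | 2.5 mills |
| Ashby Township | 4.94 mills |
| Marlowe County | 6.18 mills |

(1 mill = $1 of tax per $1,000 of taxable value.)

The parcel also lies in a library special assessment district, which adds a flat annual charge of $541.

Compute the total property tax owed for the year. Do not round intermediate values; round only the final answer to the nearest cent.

Assessed value = $1,218,100 × 0.693 = $844,143.3
Community College District: $844,143.3 × 0.0025 = $2,110.35825
Ashby Township: ($844,143.3 − $8,000) × 0.00494 = $836,143.3 × 0.00494 = $4,130.547902
Marlowe County: ($844,143.3 − $8,000) × 0.00618 = $836,143.3 × 0.00618 = $5,167.365594
Levies subtotal = $11,408.271746
Total = $11,408.271746 + $541 = $11,949.271746

$11,949.27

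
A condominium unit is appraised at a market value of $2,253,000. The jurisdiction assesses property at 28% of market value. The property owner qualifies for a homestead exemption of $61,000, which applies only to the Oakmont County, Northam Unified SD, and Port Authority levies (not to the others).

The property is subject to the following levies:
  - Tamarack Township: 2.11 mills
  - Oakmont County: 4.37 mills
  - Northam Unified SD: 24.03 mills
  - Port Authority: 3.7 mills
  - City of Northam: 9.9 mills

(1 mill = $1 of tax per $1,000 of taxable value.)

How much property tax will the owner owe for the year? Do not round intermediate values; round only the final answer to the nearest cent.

$25,868.25

Assessed value = $2,253,000 × 0.28 = $630,840
Tamarack Township: $630,840 × 0.00211 = $1,331.0724
Oakmont County: ($630,840 − $61,000) × 0.00437 = $569,840 × 0.00437 = $2,490.2008
Northam Unified SD: ($630,840 − $61,000) × 0.02403 = $569,840 × 0.02403 = $13,693.2552
Port Authority: ($630,840 − $61,000) × 0.0037 = $569,840 × 0.0037 = $2,108.408
City of Northam: $630,840 × 0.0099 = $6,245.316
Total = $25,868.2524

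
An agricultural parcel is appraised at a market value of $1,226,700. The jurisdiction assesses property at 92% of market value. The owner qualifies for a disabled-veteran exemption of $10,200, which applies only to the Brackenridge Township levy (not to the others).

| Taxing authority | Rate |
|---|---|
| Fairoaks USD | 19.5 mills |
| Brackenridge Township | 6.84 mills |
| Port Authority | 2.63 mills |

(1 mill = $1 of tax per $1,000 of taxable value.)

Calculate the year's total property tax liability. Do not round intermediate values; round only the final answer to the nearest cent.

Assessed value = $1,226,700 × 0.92 = $1,128,564
Fairoaks USD: $1,128,564 × 0.0195 = $22,006.998
Brackenridge Township: ($1,128,564 − $10,200) × 0.00684 = $1,118,364 × 0.00684 = $7,649.60976
Port Authority: $1,128,564 × 0.00263 = $2,968.12332
Total = $32,624.73108

$32,624.73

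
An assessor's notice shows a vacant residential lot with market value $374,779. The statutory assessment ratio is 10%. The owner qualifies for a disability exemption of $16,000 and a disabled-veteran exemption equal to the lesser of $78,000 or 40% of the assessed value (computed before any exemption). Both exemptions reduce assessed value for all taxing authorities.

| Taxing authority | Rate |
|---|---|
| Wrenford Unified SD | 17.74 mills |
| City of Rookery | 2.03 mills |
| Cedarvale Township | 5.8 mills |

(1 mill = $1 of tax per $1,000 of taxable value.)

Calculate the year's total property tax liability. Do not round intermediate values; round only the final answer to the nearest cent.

Assessed value = $374,779 × 0.1 = $37,477.9
Disabled-veteran exemption = min($78,000, 40% × $37,477.9) = min($78,000, $14,991.16) = $14,991.16 (percentage binds)
Taxable value = $37,477.9 − $16,000 − $14,991.16 = $6,486.74
Wrenford Unified SD: $6,486.74 × 0.01774 = $115.0747676
City of Rookery: $6,486.74 × 0.00203 = $13.1680822
Cedarvale Township: $6,486.74 × 0.0058 = $37.623092
Total = $165.8659418

$165.87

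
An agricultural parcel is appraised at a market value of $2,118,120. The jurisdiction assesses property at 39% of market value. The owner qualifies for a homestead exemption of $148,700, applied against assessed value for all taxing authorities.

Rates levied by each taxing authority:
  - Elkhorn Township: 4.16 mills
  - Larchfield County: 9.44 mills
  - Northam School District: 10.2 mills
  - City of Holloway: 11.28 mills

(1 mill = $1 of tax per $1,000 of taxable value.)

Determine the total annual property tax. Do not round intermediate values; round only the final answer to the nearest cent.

Assessed value = $2,118,120 × 0.39 = $826,066.8
Taxable value = $826,066.8 − $148,700 = $677,366.8
Elkhorn Township: $677,366.8 × 0.00416 = $2,817.845888
Larchfield County: $677,366.8 × 0.00944 = $6,394.342592
Northam School District: $677,366.8 × 0.0102 = $6,909.14136
City of Holloway: $677,366.8 × 0.01128 = $7,640.697504
Total = $2,817.845888 + $6,394.342592 + $6,909.14136 + $7,640.697504 = $23,762.027344

$23,762.03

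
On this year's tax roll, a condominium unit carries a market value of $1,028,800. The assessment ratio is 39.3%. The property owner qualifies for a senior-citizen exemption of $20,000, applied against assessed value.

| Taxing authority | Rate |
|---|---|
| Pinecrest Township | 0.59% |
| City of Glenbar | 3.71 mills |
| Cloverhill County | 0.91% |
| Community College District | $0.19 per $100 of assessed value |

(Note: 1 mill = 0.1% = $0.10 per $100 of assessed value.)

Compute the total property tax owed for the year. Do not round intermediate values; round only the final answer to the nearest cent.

$7,920.80

Assessed value = $1,028,800 × 0.393 = $404,318.4
Taxable value = $404,318.4 − $20,000 = $384,318.4
Pinecrest Township: $384,318.4 × 0.0059 = $2,267.47856
City of Glenbar: $384,318.4 × 0.00371 = $1,425.821264
Cloverhill County: $384,318.4 × 0.0091 = $3,497.29744
Community College District: $384,318.4 × 0.0019 = $730.20496
Total = $7,920.802224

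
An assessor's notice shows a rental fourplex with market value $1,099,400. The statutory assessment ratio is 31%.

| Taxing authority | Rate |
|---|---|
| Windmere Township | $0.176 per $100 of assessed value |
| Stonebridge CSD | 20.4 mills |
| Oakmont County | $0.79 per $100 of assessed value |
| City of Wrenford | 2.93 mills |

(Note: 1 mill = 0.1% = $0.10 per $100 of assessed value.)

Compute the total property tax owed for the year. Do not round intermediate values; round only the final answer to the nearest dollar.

$11,243

Assessed value = $1,099,400 × 0.31 = $340,814
Windmere Township: $340,814 × 0.00176 = $599.83264
Stonebridge CSD: $340,814 × 0.0204 = $6,952.6056
Oakmont County: $340,814 × 0.0079 = $2,692.4306
City of Wrenford: $340,814 × 0.00293 = $998.58502
Total = $11,243.45386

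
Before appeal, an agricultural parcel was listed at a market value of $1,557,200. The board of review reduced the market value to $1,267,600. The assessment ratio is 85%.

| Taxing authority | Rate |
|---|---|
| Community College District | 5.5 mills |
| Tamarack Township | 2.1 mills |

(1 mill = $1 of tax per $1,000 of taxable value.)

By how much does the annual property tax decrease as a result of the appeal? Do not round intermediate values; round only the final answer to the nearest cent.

$1,870.82

Old assessed value = $1,557,200 × 0.85 = $1,323,620
New assessed value = $1,267,600 × 0.85 = $1,077,460
Combined rate = 0.0055 + 0.0021 = 0.0076
Old tax = $1,323,620 × 0.0076 = $10,059.512
New tax = $1,077,460 × 0.0076 = $8,188.696
Reduction = $10,059.512 − $8,188.696 = $1,870.816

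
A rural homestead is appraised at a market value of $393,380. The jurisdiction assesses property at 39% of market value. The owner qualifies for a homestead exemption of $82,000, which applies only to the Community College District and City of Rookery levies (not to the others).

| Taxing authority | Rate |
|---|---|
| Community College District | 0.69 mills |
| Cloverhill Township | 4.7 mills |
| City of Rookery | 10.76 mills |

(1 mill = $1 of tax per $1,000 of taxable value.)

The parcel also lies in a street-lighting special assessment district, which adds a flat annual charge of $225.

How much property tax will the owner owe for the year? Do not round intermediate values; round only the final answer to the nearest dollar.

$1,764

Assessed value = $393,380 × 0.39 = $153,418.2
Community College District: ($153,418.2 − $82,000) × 0.00069 = $71,418.2 × 0.00069 = $49.278558
Cloverhill Township: $153,418.2 × 0.0047 = $721.06554
City of Rookery: ($153,418.2 − $82,000) × 0.01076 = $71,418.2 × 0.01076 = $768.459832
Levies subtotal = $1,538.80393
Total = $1,538.80393 + $225 = $1,763.80393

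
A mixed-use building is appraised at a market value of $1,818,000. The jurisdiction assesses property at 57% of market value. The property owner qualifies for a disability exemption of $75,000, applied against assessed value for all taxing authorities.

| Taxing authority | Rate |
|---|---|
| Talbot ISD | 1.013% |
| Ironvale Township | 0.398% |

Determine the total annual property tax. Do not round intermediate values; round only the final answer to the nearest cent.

Assessed value = $1,818,000 × 0.57 = $1,036,260
Taxable value = $1,036,260 − $75,000 = $961,260
Talbot ISD: $961,260 × 0.01013 = $9,737.5638
Ironvale Township: $961,260 × 0.00398 = $3,825.8148
Total = $9,737.5638 + $3,825.8148 = $13,563.3786

$13,563.38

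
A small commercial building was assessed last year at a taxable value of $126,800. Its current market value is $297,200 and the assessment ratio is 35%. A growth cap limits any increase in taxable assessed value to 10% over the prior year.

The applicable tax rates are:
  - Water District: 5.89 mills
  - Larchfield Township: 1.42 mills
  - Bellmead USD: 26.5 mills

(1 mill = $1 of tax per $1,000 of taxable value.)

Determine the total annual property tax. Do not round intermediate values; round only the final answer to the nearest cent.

$3,516.92

Uncapped assessed value = $297,200 × 0.35 = $104,020
Cap limit = $126,800 × 1.1 = $139,480
Taxable assessed value = min($104,020, $139,480) = $104,020 (cap does not bind)
Water District: $104,020 × 0.00589 = $612.6778
Larchfield Township: $104,020 × 0.00142 = $147.7084
Bellmead USD: $104,020 × 0.0265 = $2,756.53
Total = $3,516.9162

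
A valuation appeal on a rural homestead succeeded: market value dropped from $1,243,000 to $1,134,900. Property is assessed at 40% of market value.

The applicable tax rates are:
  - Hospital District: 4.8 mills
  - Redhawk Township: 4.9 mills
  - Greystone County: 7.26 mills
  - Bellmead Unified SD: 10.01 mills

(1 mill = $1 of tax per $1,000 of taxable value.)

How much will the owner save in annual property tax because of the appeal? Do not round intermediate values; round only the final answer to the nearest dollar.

$1,166

Old assessed value = $1,243,000 × 0.4 = $497,200
New assessed value = $1,134,900 × 0.4 = $453,960
Combined rate = 0.0048 + 0.0049 + 0.00726 + 0.01001 = 0.02697
Old tax = $497,200 × 0.02697 = $13,409.484
New tax = $453,960 × 0.02697 = $12,243.3012
Reduction = $13,409.484 − $12,243.3012 = $1,166.1828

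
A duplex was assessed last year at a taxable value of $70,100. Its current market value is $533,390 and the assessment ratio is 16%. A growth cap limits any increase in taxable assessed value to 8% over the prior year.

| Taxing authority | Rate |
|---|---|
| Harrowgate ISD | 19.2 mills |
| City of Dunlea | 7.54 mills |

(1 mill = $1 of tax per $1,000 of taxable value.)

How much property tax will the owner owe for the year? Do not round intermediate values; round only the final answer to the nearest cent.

$2,024.43

Uncapped assessed value = $533,390 × 0.16 = $85,342.4
Cap limit = $70,100 × 1.08 = $75,708
Taxable assessed value = min($85,342.4, $75,708) = $75,708 (cap binds)
Harrowgate ISD: $75,708 × 0.0192 = $1,453.5936
City of Dunlea: $75,708 × 0.00754 = $570.83832
Total = $2,024.43192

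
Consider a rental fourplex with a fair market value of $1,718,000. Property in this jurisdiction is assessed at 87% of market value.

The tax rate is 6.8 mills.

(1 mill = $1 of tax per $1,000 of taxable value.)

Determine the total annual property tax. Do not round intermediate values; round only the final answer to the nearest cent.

$10,163.69

Assessed value = $1,718,000 × 0.87 = $1,494,660
Tax = $1,494,660 × 0.0068 = $10,163.688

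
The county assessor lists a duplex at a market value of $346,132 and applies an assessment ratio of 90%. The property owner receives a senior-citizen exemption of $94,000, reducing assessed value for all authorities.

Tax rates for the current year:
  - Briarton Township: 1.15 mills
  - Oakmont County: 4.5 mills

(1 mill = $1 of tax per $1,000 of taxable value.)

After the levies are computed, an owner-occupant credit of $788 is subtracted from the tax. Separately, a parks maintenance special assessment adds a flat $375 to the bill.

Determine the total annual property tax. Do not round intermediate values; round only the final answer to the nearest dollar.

$816

Assessed value = $346,132 × 0.9 = $311,518.8
Taxable value = $311,518.8 − $94,000 = $217,518.8
Briarton Township: $217,518.8 × 0.00115 = $250.14662
Oakmont County: $217,518.8 × 0.0045 = $978.8346
Levies subtotal = $1,228.98122
After credit = $1,228.98122 − $788 = $440.98122
Total = $440.98122 + $375 = $815.98122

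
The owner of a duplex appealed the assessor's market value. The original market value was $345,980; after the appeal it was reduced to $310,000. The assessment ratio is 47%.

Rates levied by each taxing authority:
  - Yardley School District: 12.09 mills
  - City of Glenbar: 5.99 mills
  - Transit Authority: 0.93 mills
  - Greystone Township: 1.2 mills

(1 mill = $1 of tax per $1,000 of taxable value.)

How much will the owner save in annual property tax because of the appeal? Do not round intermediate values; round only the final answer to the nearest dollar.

Old assessed value = $345,980 × 0.47 = $162,610.6
New assessed value = $310,000 × 0.47 = $145,700
Combined rate = 0.01209 + 0.00599 + 0.00093 + 0.0012 = 0.02021
Old tax = $162,610.6 × 0.02021 = $3,286.360226
New tax = $145,700 × 0.02021 = $2,944.597
Reduction = $3,286.360226 − $2,944.597 = $341.763226

$342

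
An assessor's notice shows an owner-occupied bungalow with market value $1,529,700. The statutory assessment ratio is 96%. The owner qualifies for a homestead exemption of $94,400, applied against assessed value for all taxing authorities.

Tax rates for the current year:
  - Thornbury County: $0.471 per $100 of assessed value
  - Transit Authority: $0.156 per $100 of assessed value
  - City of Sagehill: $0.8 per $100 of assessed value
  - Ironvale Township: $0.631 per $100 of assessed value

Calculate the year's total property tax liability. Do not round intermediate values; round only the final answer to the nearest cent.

Assessed value = $1,529,700 × 0.96 = $1,468,512
Taxable value = $1,468,512 − $94,400 = $1,374,112
Thornbury County: $1,374,112 × 0.00471 = $6,472.06752
Transit Authority: $1,374,112 × 0.00156 = $2,143.61472
City of Sagehill: $1,374,112 × 0.008 = $10,992.896
Ironvale Township: $1,374,112 × 0.00631 = $8,670.64672
Total = $6,472.06752 + $2,143.61472 + $10,992.896 + $8,670.64672 = $28,279.22496

$28,279.22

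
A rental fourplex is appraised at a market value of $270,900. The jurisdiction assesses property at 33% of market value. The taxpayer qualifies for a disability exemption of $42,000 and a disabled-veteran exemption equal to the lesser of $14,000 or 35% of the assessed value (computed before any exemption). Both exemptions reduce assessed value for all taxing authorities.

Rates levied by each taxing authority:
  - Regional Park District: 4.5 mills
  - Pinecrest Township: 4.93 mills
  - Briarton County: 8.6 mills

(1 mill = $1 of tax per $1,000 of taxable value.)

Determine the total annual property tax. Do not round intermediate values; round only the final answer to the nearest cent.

Assessed value = $270,900 × 0.33 = $89,397
Disabled-veteran exemption = min($14,000, 35% × $89,397) = min($14,000, $31,288.95) = $14,000 (dollar cap binds)
Taxable value = $89,397 − $42,000 − $14,000 = $33,397
Regional Park District: $33,397 × 0.0045 = $150.2865
Pinecrest Township: $33,397 × 0.00493 = $164.64721
Briarton County: $33,397 × 0.0086 = $287.2142
Total = $602.14791

$602.15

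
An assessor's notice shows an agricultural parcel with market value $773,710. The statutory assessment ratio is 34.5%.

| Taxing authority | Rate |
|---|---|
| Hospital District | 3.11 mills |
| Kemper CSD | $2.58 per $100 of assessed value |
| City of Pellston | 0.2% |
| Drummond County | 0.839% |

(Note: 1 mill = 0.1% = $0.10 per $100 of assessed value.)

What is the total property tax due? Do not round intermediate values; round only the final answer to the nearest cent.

$10,490.35

Assessed value = $773,710 × 0.345 = $266,929.95
Hospital District: $266,929.95 × 0.00311 = $830.1521445
Kemper CSD: $266,929.95 × 0.0258 = $6,886.79271
City of Pellston: $266,929.95 × 0.002 = $533.8599
Drummond County: $266,929.95 × 0.00839 = $2,239.5422805
Total = $10,490.347035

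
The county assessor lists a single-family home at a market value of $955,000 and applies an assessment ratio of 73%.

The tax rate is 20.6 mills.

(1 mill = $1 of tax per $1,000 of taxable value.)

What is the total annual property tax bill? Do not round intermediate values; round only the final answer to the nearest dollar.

$14,361

Assessed value = $955,000 × 0.73 = $697,150
Tax = $697,150 × 0.0206 = $14,361.29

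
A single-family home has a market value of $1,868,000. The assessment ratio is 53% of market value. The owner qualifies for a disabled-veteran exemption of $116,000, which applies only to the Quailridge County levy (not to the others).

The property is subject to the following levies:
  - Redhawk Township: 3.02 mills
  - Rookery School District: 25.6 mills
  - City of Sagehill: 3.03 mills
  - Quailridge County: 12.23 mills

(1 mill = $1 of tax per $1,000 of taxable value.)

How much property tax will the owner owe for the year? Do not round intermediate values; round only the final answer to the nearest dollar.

$42,024

Assessed value = $1,868,000 × 0.53 = $990,040
Redhawk Township: $990,040 × 0.00302 = $2,989.9208
Rookery School District: $990,040 × 0.0256 = $25,345.024
City of Sagehill: $990,040 × 0.00303 = $2,999.8212
Quailridge County: ($990,040 − $116,000) × 0.01223 = $874,040 × 0.01223 = $10,689.5092
Total = $42,024.2752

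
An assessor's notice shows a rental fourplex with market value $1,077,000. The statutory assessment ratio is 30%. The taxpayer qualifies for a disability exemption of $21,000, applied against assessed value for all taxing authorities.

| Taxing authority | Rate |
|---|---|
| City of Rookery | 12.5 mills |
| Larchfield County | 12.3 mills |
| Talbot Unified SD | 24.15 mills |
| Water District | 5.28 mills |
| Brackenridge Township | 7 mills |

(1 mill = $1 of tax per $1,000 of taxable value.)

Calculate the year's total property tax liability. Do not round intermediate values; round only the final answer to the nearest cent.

Assessed value = $1,077,000 × 0.3 = $323,100
Taxable value = $323,100 − $21,000 = $302,100
City of Rookery: $302,100 × 0.0125 = $3,776.25
Larchfield County: $302,100 × 0.0123 = $3,715.83
Talbot Unified SD: $302,100 × 0.02415 = $7,295.715
Water District: $302,100 × 0.00528 = $1,595.088
Brackenridge Township: $302,100 × 0.007 = $2,114.7
Total = $3,776.25 + $3,715.83 + $7,295.715 + $1,595.088 + $2,114.7 = $18,497.583

$18,497.58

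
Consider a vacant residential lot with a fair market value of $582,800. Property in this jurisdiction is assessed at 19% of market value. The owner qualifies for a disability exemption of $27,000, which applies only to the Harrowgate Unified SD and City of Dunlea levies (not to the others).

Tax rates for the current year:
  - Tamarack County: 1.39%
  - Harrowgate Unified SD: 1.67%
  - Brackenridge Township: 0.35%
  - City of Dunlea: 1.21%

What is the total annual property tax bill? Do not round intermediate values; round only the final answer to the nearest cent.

Assessed value = $582,800 × 0.19 = $110,732
Tamarack County: $110,732 × 0.0139 = $1,539.1748
Harrowgate Unified SD: ($110,732 − $27,000) × 0.0167 = $83,732 × 0.0167 = $1,398.3244
Brackenridge Township: $110,732 × 0.0035 = $387.562
City of Dunlea: ($110,732 − $27,000) × 0.0121 = $83,732 × 0.0121 = $1,013.1572
Total = $4,338.2184

$4,338.22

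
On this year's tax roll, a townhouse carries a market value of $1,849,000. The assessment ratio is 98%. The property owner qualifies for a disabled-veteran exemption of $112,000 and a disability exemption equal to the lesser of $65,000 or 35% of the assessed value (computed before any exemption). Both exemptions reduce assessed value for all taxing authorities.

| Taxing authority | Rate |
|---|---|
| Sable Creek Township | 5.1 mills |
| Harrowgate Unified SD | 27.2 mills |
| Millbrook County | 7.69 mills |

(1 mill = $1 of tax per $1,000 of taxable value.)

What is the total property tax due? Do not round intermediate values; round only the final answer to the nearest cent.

Assessed value = $1,849,000 × 0.98 = $1,812,020
Disability exemption = min($65,000, 35% × $1,812,020) = min($65,000, $634,207) = $65,000 (dollar cap binds)
Taxable value = $1,812,020 − $112,000 − $65,000 = $1,635,020
Sable Creek Township: $1,635,020 × 0.0051 = $8,338.602
Harrowgate Unified SD: $1,635,020 × 0.0272 = $44,472.544
Millbrook County: $1,635,020 × 0.00769 = $12,573.3038
Total = $65,384.4498

$65,384.45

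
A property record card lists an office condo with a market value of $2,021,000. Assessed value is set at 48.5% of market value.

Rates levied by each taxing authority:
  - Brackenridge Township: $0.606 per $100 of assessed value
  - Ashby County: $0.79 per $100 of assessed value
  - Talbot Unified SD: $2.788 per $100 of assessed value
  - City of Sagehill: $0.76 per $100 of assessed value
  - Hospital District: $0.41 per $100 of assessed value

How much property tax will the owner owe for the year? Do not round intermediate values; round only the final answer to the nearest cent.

$52,479.10

Assessed value = $2,021,000 × 0.485 = $980,185
Brackenridge Township: $980,185 × 0.00606 = $5,939.9211
Ashby County: $980,185 × 0.0079 = $7,743.4615
Talbot Unified SD: $980,185 × 0.02788 = $27,327.5578
City of Sagehill: $980,185 × 0.0076 = $7,449.406
Hospital District: $980,185 × 0.0041 = $4,018.7585
Total = $5,939.9211 + $7,743.4615 + $27,327.5578 + $7,449.406 + $4,018.7585 = $52,479.1049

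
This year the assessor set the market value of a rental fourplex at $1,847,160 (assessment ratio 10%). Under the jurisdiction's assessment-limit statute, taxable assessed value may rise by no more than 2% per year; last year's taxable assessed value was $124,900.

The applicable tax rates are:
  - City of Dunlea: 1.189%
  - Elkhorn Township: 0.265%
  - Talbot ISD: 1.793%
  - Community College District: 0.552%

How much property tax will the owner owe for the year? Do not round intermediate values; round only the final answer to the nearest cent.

Uncapped assessed value = $1,847,160 × 0.1 = $184,716
Cap limit = $124,900 × 1.02 = $127,398
Taxable assessed value = min($184,716, $127,398) = $127,398 (cap binds)
City of Dunlea: $127,398 × 0.01189 = $1,514.76222
Elkhorn Township: $127,398 × 0.00265 = $337.6047
Talbot ISD: $127,398 × 0.01793 = $2,284.24614
Community College District: $127,398 × 0.00552 = $703.23696
Total = $4,839.85002

$4,839.85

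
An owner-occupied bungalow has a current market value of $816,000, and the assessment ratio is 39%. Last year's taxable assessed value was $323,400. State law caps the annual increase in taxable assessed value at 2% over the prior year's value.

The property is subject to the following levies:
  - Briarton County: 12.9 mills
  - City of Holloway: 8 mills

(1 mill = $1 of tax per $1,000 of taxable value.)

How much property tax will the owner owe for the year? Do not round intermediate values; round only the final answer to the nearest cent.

$6,651.22

Uncapped assessed value = $816,000 × 0.39 = $318,240
Cap limit = $323,400 × 1.02 = $329,868
Taxable assessed value = min($318,240, $329,868) = $318,240 (cap does not bind)
Briarton County: $318,240 × 0.0129 = $4,105.296
City of Holloway: $318,240 × 0.008 = $2,545.92
Total = $6,651.216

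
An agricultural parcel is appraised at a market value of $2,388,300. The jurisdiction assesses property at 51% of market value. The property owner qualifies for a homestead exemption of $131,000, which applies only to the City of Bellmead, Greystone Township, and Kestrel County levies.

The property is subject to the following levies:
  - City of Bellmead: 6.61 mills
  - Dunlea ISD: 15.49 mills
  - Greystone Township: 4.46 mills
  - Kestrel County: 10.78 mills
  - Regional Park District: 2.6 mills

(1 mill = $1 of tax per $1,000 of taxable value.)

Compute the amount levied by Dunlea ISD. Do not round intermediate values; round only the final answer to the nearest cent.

$18,867.33

Assessed value = $2,388,300 × 0.51 = $1,218,033
Dunlea ISD taxable value = $1,218,033 (exemption does not apply)
Dunlea ISD levy = $1,218,033 × 0.01549 = $18,867.33117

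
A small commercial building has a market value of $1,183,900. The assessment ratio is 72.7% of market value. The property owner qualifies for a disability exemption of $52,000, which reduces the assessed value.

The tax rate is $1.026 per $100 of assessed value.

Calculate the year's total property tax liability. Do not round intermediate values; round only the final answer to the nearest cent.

$8,297.21

Assessed value = $1,183,900 × 0.727 = $860,695.3
Taxable value = $860,695.3 − $52,000 = $808,695.3
Tax = $808,695.3 × 0.01026 = $8,297.213778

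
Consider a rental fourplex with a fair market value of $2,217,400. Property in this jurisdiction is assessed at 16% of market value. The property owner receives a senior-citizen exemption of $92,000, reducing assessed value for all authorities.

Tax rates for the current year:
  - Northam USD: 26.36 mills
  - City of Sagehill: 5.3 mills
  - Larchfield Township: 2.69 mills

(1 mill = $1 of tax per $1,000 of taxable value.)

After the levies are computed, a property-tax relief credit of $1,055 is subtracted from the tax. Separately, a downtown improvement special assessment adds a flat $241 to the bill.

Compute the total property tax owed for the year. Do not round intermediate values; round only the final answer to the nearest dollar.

Assessed value = $2,217,400 × 0.16 = $354,784
Taxable value = $354,784 − $92,000 = $262,784
Northam USD: $262,784 × 0.02636 = $6,926.98624
City of Sagehill: $262,784 × 0.0053 = $1,392.7552
Larchfield Township: $262,784 × 0.00269 = $706.88896
Levies subtotal = $9,026.6304
After credit = $9,026.6304 − $1,055 = $7,971.6304
Total = $7,971.6304 + $241 = $8,212.6304

$8,213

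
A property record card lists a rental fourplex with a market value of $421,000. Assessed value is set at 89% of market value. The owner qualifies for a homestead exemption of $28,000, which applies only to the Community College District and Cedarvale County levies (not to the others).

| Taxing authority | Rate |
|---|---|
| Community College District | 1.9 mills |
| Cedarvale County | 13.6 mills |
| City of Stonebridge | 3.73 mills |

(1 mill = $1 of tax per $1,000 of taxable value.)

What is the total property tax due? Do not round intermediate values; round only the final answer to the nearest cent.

$6,771.29

Assessed value = $421,000 × 0.89 = $374,690
Community College District: ($374,690 − $28,000) × 0.0019 = $346,690 × 0.0019 = $658.711
Cedarvale County: ($374,690 − $28,000) × 0.0136 = $346,690 × 0.0136 = $4,714.984
City of Stonebridge: $374,690 × 0.00373 = $1,397.5937
Total = $6,771.2887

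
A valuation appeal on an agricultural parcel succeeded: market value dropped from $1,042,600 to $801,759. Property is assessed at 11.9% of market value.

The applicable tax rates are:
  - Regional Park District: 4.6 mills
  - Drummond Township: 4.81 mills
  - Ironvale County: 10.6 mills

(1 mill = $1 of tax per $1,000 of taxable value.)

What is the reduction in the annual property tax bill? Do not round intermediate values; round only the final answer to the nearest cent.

$573.49

Old assessed value = $1,042,600 × 0.119 = $124,069.4
New assessed value = $801,759 × 0.119 = $95,409.321
Combined rate = 0.0046 + 0.00481 + 0.0106 = 0.02001
Old tax = $124,069.4 × 0.02001 = $2,482.628694
New tax = $95,409.321 × 0.02001 = $1,909.14051321
Reduction = $2,482.628694 − $1,909.14051321 = $573.48818079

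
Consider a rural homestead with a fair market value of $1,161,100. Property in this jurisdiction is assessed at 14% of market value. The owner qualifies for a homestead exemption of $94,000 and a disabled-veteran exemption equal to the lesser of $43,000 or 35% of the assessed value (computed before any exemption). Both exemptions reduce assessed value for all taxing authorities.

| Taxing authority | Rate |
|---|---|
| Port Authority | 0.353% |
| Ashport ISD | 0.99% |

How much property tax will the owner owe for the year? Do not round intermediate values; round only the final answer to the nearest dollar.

$343

Assessed value = $1,161,100 × 0.14 = $162,554
Disabled-veteran exemption = min($43,000, 35% × $162,554) = min($43,000, $56,893.9) = $43,000 (dollar cap binds)
Taxable value = $162,554 − $94,000 − $43,000 = $25,554
Port Authority: $25,554 × 0.00353 = $90.20562
Ashport ISD: $25,554 × 0.0099 = $252.9846
Total = $343.19022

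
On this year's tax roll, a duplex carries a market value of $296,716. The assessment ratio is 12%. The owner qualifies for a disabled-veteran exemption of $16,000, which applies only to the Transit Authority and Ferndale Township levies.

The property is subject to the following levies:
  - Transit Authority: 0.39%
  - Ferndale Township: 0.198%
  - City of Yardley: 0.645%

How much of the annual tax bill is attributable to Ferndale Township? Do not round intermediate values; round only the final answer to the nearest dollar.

$39

Assessed value = $296,716 × 0.12 = $35,605.92
Ferndale Township taxable value = $35,605.92 − $16,000 = $19,605.92
Ferndale Township levy = $19,605.92 × 0.00198 = $38.8197216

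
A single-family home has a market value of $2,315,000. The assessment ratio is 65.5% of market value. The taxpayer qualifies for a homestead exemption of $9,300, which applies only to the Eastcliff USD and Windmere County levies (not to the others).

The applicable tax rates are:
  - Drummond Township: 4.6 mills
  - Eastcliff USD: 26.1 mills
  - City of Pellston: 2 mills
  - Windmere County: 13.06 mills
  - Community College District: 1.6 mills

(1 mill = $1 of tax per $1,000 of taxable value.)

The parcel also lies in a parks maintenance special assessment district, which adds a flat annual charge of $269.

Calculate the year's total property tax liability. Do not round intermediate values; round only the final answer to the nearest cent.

$71,717.96

Assessed value = $2,315,000 × 0.655 = $1,516,325
Drummond Township: $1,516,325 × 0.0046 = $6,975.095
Eastcliff USD: ($1,516,325 − $9,300) × 0.0261 = $1,507,025 × 0.0261 = $39,333.3525
City of Pellston: $1,516,325 × 0.002 = $3,032.65
Windmere County: ($1,516,325 − $9,300) × 0.01306 = $1,507,025 × 0.01306 = $19,681.7465
Community College District: $1,516,325 × 0.0016 = $2,426.12
Levies subtotal = $71,448.964
Total = $71,448.964 + $269 = $71,717.964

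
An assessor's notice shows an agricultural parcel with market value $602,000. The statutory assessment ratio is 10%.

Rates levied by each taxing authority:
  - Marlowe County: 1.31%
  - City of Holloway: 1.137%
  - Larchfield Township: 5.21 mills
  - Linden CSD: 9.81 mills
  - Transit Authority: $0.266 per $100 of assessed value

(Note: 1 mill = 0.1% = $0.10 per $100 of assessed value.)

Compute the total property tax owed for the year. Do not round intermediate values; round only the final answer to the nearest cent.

Assessed value = $602,000 × 0.1 = $60,200
Marlowe County: $60,200 × 0.0131 = $788.62
City of Holloway: $60,200 × 0.01137 = $684.474
Larchfield Township: $60,200 × 0.00521 = $313.642
Linden CSD: $60,200 × 0.00981 = $590.562
Transit Authority: $60,200 × 0.00266 = $160.132
Total = $2,537.43

$2,537.43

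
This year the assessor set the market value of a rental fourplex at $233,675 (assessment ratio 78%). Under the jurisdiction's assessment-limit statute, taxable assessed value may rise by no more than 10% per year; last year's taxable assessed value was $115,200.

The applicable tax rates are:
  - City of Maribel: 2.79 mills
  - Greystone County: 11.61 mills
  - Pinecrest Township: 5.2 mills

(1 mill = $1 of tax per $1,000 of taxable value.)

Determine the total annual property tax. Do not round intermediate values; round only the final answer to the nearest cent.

$2,483.71

Uncapped assessed value = $233,675 × 0.78 = $182,266.5
Cap limit = $115,200 × 1.1 = $126,720
Taxable assessed value = min($182,266.5, $126,720) = $126,720 (cap binds)
City of Maribel: $126,720 × 0.00279 = $353.5488
Greystone County: $126,720 × 0.01161 = $1,471.2192
Pinecrest Township: $126,720 × 0.0052 = $658.944
Total = $2,483.712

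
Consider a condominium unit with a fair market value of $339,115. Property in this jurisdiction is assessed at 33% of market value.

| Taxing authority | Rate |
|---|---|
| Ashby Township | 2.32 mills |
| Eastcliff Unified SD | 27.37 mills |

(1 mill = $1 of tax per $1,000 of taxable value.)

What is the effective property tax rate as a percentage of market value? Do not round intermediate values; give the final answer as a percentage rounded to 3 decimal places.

Assessed value = $339,115 × 0.33 = $111,907.95
Ashby Township: $111,907.95 × 0.00232 = $259.626444
Eastcliff Unified SD: $111,907.95 × 0.02737 = $3,062.9205915
Total tax = $3,322.5470355
Effective rate = $3,322.5470355 ÷ $339,115 = 0.980% of market value

0.980%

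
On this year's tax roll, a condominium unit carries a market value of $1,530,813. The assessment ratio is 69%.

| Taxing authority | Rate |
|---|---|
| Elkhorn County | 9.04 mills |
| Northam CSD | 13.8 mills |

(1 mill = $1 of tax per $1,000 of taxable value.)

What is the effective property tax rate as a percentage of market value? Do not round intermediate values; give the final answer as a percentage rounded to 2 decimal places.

Assessed value = $1,530,813 × 0.69 = $1,056,260.97
Elkhorn County: $1,056,260.97 × 0.00904 = $9,548.5991688
Northam CSD: $1,056,260.97 × 0.0138 = $14,576.401386
Total tax = $24,125.0005548
Effective rate = $24,125.0005548 ÷ $1,530,813 = 1.58% of market value

1.58%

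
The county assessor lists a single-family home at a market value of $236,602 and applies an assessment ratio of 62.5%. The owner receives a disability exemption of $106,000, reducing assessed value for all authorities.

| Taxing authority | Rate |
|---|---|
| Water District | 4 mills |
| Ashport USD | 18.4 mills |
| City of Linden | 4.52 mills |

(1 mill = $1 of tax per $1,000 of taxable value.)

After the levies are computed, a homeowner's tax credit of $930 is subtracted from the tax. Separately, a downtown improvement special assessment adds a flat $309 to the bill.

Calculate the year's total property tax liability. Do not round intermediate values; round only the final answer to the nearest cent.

Assessed value = $236,602 × 0.625 = $147,876.25
Taxable value = $147,876.25 − $106,000 = $41,876.25
Water District: $41,876.25 × 0.004 = $167.505
Ashport USD: $41,876.25 × 0.0184 = $770.523
City of Linden: $41,876.25 × 0.00452 = $189.28065
Levies subtotal = $1,127.30865
After credit = $1,127.30865 − $930 = $197.30865
Total = $197.30865 + $309 = $506.30865

$506.31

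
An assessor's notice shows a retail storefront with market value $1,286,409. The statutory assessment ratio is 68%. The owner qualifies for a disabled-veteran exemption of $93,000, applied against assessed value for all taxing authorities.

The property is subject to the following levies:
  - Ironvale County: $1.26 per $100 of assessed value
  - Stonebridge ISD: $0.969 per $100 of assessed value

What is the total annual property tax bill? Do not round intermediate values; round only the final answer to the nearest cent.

$17,425.39

Assessed value = $1,286,409 × 0.68 = $874,758.12
Taxable value = $874,758.12 − $93,000 = $781,758.12
Ironvale County: $781,758.12 × 0.0126 = $9,850.152312
Stonebridge ISD: $781,758.12 × 0.00969 = $7,575.2361828
Total = $9,850.152312 + $7,575.2361828 = $17,425.3884948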